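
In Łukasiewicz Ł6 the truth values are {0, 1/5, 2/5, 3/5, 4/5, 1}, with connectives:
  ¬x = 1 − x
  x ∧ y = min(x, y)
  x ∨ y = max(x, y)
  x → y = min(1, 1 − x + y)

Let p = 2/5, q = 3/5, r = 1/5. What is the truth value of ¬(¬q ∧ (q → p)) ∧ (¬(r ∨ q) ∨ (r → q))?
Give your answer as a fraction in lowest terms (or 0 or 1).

¬q = ¬3/5 = 2/5
q → p = 3/5 → 2/5 = 4/5
¬q ∧ (q → p) = 2/5 ∧ 4/5 = 2/5
¬(¬q ∧ (q → p)) = ¬2/5 = 3/5
r ∨ q = 1/5 ∨ 3/5 = 3/5
¬(r ∨ q) = ¬3/5 = 2/5
r → q = 1/5 → 3/5 = 1
¬(r ∨ q) ∨ (r → q) = 2/5 ∨ 1 = 1
¬(¬q ∧ (q → p)) ∧ (¬(r ∨ q) ∨ (r → q)) = 3/5 ∧ 1 = 3/5

3/5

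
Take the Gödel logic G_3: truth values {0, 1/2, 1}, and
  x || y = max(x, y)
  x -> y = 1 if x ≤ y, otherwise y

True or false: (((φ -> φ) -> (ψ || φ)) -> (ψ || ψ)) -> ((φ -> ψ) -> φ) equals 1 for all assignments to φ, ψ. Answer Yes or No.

Counterexample: take φ = 0, ψ = 0.
φ -> φ = 0 -> 0 = 1
ψ || φ = 0 || 0 = 0
(φ -> φ) -> (ψ || φ) = 1 -> 0 = 0
ψ || ψ = 0 || 0 = 0
((φ -> φ) -> (ψ || φ)) -> (ψ || ψ) = 0 -> 0 = 1
φ -> ψ = 0 -> 0 = 1
(φ -> ψ) -> φ = 1 -> 0 = 0
(((φ -> φ) -> (ψ || φ)) -> (ψ || ψ)) -> ((φ -> ψ) -> φ) = 1 -> 0 = 0
This gives 0 ≠ 1.

No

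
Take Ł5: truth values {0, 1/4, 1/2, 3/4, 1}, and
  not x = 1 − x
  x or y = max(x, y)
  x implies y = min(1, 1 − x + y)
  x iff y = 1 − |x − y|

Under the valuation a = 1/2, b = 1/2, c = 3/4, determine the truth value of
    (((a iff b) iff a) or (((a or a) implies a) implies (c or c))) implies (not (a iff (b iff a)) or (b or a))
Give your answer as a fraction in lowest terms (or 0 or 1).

a iff b = 1/2 iff 1/2 = 1
(a iff b) iff a = 1 iff 1/2 = 1/2
a or a = 1/2 or 1/2 = 1/2
(a or a) implies a = 1/2 implies 1/2 = 1
c or c = 3/4 or 3/4 = 3/4
((a or a) implies a) implies (c or c) = 1 implies 3/4 = 3/4
((a iff b) iff a) or (((a or a) implies a) implies (c or c)) = 1/2 or 3/4 = 3/4
b iff a = 1/2 iff 1/2 = 1
a iff (b iff a) = 1/2 iff 1 = 1/2
not (a iff (b iff a)) = not 1/2 = 1/2
b or a = 1/2 or 1/2 = 1/2
not (a iff (b iff a)) or (b or a) = 1/2 or 1/2 = 1/2
(((a iff b) iff a) or (((a or a) implies a) implies (c or c))) implies (not (a iff (b iff a)) or (b or a)) = 3/4 implies 1/2 = 3/4

3/4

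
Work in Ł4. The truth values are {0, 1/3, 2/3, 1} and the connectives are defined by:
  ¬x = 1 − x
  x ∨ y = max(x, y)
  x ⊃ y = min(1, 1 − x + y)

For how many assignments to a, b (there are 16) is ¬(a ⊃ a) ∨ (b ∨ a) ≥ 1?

a = 0, b = 0 ↦ 0  <
a = 0, b = 1/3 ↦ 1/3  <
a = 0, b = 2/3 ↦ 2/3  <
a = 0, b = 1 ↦ 1  ≥
a = 1/3, b = 0 ↦ 1/3  <
a = 1/3, b = 1/3 ↦ 1/3  <
a = 1/3, b = 2/3 ↦ 2/3  <
a = 1/3, b = 1 ↦ 1  ≥
a = 2/3, b = 0 ↦ 2/3  <
a = 2/3, b = 1/3 ↦ 2/3  <
a = 2/3, b = 2/3 ↦ 2/3  <
a = 2/3, b = 1 ↦ 1  ≥
a = 1, b = 0 ↦ 1  ≥
a = 1, b = 1/3 ↦ 1  ≥
a = 1, b = 2/3 ↦ 1  ≥
a = 1, b = 1 ↦ 1  ≥
So 7 of the 16 assignments meet the threshold.

7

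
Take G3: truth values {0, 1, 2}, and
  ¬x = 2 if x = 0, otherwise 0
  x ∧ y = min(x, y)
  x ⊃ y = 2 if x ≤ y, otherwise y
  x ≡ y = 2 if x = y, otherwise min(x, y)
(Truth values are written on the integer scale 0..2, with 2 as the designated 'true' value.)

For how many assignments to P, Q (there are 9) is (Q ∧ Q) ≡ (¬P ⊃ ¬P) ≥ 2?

P = 0, Q = 0 ↦ 0  <
P = 0, Q = 1 ↦ 1  <
P = 0, Q = 2 ↦ 2  ≥
P = 1, Q = 0 ↦ 0  <
P = 1, Q = 1 ↦ 1  <
P = 1, Q = 2 ↦ 2  ≥
P = 2, Q = 0 ↦ 0  <
P = 2, Q = 1 ↦ 1  <
P = 2, Q = 2 ↦ 2  ≥
So 3 of the 9 assignments meet the threshold.

3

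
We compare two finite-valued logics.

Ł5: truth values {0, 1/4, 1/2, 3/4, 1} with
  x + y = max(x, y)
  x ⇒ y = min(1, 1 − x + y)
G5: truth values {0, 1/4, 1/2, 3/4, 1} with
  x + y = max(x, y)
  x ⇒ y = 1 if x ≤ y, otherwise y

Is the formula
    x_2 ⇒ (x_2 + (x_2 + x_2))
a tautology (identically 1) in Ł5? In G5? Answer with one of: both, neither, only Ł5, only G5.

both

In Ł5: every assignment gives 1 — tautology.
In G5: every assignment gives 1 — tautology.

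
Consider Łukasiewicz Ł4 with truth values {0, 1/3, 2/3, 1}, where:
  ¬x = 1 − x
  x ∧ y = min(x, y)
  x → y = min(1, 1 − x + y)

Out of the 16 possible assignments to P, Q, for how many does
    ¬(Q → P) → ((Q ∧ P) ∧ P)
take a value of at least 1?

P = 0, Q = 0 ↦ 1  ≥
P = 0, Q = 1/3 ↦ 2/3  <
P = 0, Q = 2/3 ↦ 1/3  <
P = 0, Q = 1 ↦ 0  <
P = 1/3, Q = 0 ↦ 1  ≥
P = 1/3, Q = 1/3 ↦ 1  ≥
P = 1/3, Q = 2/3 ↦ 1  ≥
P = 1/3, Q = 1 ↦ 2/3  <
P = 2/3, Q = 0 ↦ 1  ≥
P = 2/3, Q = 1/3 ↦ 1  ≥
P = 2/3, Q = 2/3 ↦ 1  ≥
P = 2/3, Q = 1 ↦ 1  ≥
P = 1, Q = 0 ↦ 1  ≥
P = 1, Q = 1/3 ↦ 1  ≥
P = 1, Q = 2/3 ↦ 1  ≥
P = 1, Q = 1 ↦ 1  ≥
So 12 of the 16 assignments meet the threshold.

12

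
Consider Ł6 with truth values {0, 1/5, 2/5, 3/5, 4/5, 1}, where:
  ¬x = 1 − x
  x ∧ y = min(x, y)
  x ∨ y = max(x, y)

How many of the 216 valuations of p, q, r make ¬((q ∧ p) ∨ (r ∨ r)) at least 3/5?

81

value 1: 11 assignments (counts)
value 4/5: 29 assignments (counts)
value 3/5: 41 assignments (counts)
value 2/5: 47 assignments
value 1/5: 47 assignments
value 0: 41 assignments
So 81 of the 216 assignments meet the threshold.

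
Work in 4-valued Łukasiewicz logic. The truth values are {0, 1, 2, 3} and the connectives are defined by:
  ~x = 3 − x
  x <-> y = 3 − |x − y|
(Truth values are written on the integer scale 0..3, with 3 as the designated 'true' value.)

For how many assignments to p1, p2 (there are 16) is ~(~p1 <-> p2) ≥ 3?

2

p1 = 0, p2 = 0 ↦ 3  ≥
p1 = 0, p2 = 1 ↦ 2  <
p1 = 0, p2 = 2 ↦ 1  <
p1 = 0, p2 = 3 ↦ 0  <
p1 = 1, p2 = 0 ↦ 2  <
p1 = 1, p2 = 1 ↦ 1  <
p1 = 1, p2 = 2 ↦ 0  <
p1 = 1, p2 = 3 ↦ 1  <
p1 = 2, p2 = 0 ↦ 1  <
p1 = 2, p2 = 1 ↦ 0  <
p1 = 2, p2 = 2 ↦ 1  <
p1 = 2, p2 = 3 ↦ 2  <
p1 = 3, p2 = 0 ↦ 0  <
p1 = 3, p2 = 1 ↦ 1  <
p1 = 3, p2 = 2 ↦ 2  <
p1 = 3, p2 = 3 ↦ 3  ≥
So 2 of the 16 assignments meet the threshold.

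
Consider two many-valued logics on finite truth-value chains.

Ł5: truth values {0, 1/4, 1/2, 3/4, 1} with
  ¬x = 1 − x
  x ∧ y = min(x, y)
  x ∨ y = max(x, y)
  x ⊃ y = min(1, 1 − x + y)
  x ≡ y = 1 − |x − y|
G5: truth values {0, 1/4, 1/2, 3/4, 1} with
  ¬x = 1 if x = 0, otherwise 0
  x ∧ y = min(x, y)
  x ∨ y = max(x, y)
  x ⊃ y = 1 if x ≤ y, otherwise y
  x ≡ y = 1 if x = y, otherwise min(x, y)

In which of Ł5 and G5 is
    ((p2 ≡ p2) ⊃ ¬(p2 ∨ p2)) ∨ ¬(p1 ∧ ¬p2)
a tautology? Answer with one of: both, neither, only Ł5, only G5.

only G5

In Ł5: at p1 = 1/4, p2 = 1/4 the value is 3/4 — not a tautology.
In G5: every assignment gives 1 — tautology.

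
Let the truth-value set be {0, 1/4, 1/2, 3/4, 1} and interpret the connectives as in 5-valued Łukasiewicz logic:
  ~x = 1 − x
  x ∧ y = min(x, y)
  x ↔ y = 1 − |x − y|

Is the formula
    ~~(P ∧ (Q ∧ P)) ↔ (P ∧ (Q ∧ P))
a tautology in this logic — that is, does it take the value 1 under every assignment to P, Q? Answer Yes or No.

At P = 0, Q = 1/4, for instance:
Q ∧ P = 1/4 ∧ 0 = 0
P ∧ (Q ∧ P) = 0 ∧ 0 = 0
~(P ∧ (Q ∧ P)) = ~0 = 1
~~(P ∧ (Q ∧ P)) = ~1 = 0
~~(P ∧ (Q ∧ P)) ↔ (P ∧ (Q ∧ P)) = 0 ↔ 0 = 1
and checking the remaining 24 assignments likewise gives ≥ 1 in every case.

Yes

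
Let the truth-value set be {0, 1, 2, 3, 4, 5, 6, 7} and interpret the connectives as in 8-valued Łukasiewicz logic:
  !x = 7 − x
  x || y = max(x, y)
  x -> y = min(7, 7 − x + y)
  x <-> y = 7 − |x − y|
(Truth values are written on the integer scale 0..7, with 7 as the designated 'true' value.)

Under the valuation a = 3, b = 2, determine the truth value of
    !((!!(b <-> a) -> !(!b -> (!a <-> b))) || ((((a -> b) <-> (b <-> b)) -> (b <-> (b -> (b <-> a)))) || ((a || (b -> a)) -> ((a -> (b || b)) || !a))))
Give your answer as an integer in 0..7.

1

b <-> a = 2 <-> 3 = 6
!(b <-> a) = !6 = 1
!!(b <-> a) = !1 = 6
!b = !2 = 5
!a = !3 = 4
!a <-> b = 4 <-> 2 = 5
!b -> (!a <-> b) = 5 -> 5 = 7
!(!b -> (!a <-> b)) = !7 = 0
!!(b <-> a) -> !(!b -> (!a <-> b)) = 6 -> 0 = 1
a -> b = 3 -> 2 = 6
b <-> b = 2 <-> 2 = 7
(a -> b) <-> (b <-> b) = 6 <-> 7 = 6
b <-> a = 2 <-> 3 = 6
b -> (b <-> a) = 2 -> 6 = 7
b <-> (b -> (b <-> a)) = 2 <-> 7 = 2
((a -> b) <-> (b <-> b)) -> (b <-> (b -> (b <-> a))) = 6 -> 2 = 3
b -> a = 2 -> 3 = 7
a || (b -> a) = 3 || 7 = 7
b || b = 2 || 2 = 2
a -> (b || b) = 3 -> 2 = 6
!a = !3 = 4
(a -> (b || b)) || !a = 6 || 4 = 6
(a || (b -> a)) -> ((a -> (b || b)) || !a) = 7 -> 6 = 6
(((a -> b) <-> (b <-> b)) -> (b <-> (b -> (b <-> a)))) || ((a || (b -> a)) -> ((a -> (b || b)) || !a)) = 3 || 6 = 6
(!!(b <-> a) -> !(!b -> (!a <-> b))) || ((((a -> b) <-> (b <-> b)) -> (b <-> (b -> (b <-> a)))) || ((a || (b -> a)) -> ((a -> (b || b)) || !a))) = 1 || 6 = 6
!((!!(b <-> a) -> !(!b -> (!a <-> b))) || ((((a -> b) <-> (b <-> b)) -> (b <-> (b -> (b <-> a)))) || ((a || (b -> a)) -> ((a -> (b || b)) || !a)))) = !6 = 1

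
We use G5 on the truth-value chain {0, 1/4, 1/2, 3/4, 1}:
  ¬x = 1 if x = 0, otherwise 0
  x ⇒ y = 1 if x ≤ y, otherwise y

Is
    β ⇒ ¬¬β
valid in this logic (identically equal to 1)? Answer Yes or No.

β = 0 ↦ 1
β = 1/4 ↦ 1
β = 1/2 ↦ 1
β = 3/4 ↦ 1
β = 1 ↦ 1
Every assignment gives a value ≥ 1.

Yes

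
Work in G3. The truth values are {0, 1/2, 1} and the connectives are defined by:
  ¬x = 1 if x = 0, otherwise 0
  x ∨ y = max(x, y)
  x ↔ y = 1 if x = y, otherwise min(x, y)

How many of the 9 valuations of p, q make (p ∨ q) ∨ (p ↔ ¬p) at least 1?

5

p = 0, q = 0 ↦ 0  <
p = 0, q = 1/2 ↦ 1/2  <
p = 0, q = 1 ↦ 1  ≥
p = 1/2, q = 0 ↦ 1/2  <
p = 1/2, q = 1/2 ↦ 1/2  <
p = 1/2, q = 1 ↦ 1  ≥
p = 1, q = 0 ↦ 1  ≥
p = 1, q = 1/2 ↦ 1  ≥
p = 1, q = 1 ↦ 1  ≥
So 5 of the 9 assignments meet the threshold.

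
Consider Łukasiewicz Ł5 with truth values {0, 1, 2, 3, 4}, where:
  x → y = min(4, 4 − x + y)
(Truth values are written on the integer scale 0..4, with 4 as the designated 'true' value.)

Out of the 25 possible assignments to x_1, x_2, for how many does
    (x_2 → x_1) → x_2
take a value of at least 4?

9

value 4: 9 assignments (counts)
value 3: 3 assignments
value 2: 4 assignments
value 1: 4 assignments
value 0: 5 assignments
So 9 of the 25 assignments meet the threshold.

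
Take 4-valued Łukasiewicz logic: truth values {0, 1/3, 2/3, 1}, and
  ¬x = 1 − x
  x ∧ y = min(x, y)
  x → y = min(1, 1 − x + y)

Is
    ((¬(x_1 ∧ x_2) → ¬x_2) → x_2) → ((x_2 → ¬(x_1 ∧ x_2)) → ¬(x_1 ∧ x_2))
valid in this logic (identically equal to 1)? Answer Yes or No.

No

Counterexample: take x_1 = 1/3, x_2 = 2/3.
x_1 ∧ x_2 = 1/3 ∧ 2/3 = 1/3
¬(x_1 ∧ x_2) = ¬1/3 = 2/3
¬x_2 = ¬2/3 = 1/3
¬(x_1 ∧ x_2) → ¬x_2 = 2/3 → 1/3 = 2/3
(¬(x_1 ∧ x_2) → ¬x_2) → x_2 = 2/3 → 2/3 = 1
x_1 ∧ x_2 = 1/3 ∧ 2/3 = 1/3
¬(x_1 ∧ x_2) = ¬1/3 = 2/3
x_2 → ¬(x_1 ∧ x_2) = 2/3 → 2/3 = 1
x_1 ∧ x_2 = 1/3 ∧ 2/3 = 1/3
¬(x_1 ∧ x_2) = ¬1/3 = 2/3
(x_2 → ¬(x_1 ∧ x_2)) → ¬(x_1 ∧ x_2) = 1 → 2/3 = 2/3
((¬(x_1 ∧ x_2) → ¬x_2) → x_2) → ((x_2 → ¬(x_1 ∧ x_2)) → ¬(x_1 ∧ x_2)) = 1 → 2/3 = 2/3
This gives 2/3 ≠ 1.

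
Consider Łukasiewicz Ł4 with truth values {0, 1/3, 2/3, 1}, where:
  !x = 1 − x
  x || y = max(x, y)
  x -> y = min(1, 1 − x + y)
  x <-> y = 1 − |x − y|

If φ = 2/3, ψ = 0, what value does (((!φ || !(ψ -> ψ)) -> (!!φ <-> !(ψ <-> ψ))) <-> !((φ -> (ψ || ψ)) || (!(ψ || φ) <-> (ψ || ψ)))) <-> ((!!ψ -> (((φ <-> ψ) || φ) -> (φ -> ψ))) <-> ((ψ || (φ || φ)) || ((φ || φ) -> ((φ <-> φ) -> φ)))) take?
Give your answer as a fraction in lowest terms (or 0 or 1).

1/3

!φ = !2/3 = 1/3
ψ -> ψ = 0 -> 0 = 1
!(ψ -> ψ) = !1 = 0
!φ || !(ψ -> ψ) = 1/3 || 0 = 1/3
!φ = !2/3 = 1/3
!!φ = !1/3 = 2/3
ψ <-> ψ = 0 <-> 0 = 1
!(ψ <-> ψ) = !1 = 0
!!φ <-> !(ψ <-> ψ) = 2/3 <-> 0 = 1/3
(!φ || !(ψ -> ψ)) -> (!!φ <-> !(ψ <-> ψ)) = 1/3 -> 1/3 = 1
ψ || ψ = 0 || 0 = 0
φ -> (ψ || ψ) = 2/3 -> 0 = 1/3
ψ || φ = 0 || 2/3 = 2/3
!(ψ || φ) = !2/3 = 1/3
ψ || ψ = 0 || 0 = 0
!(ψ || φ) <-> (ψ || ψ) = 1/3 <-> 0 = 2/3
(φ -> (ψ || ψ)) || (!(ψ || φ) <-> (ψ || ψ)) = 1/3 || 2/3 = 2/3
!((φ -> (ψ || ψ)) || (!(ψ || φ) <-> (ψ || ψ))) = !2/3 = 1/3
((!φ || !(ψ -> ψ)) -> (!!φ <-> !(ψ <-> ψ))) <-> !((φ -> (ψ || ψ)) || (!(ψ || φ) <-> (ψ || ψ))) = 1 <-> 1/3 = 1/3
!ψ = !0 = 1
!!ψ = !1 = 0
φ <-> ψ = 2/3 <-> 0 = 1/3
(φ <-> ψ) || φ = 1/3 || 2/3 = 2/3
φ -> ψ = 2/3 -> 0 = 1/3
((φ <-> ψ) || φ) -> (φ -> ψ) = 2/3 -> 1/3 = 2/3
!!ψ -> (((φ <-> ψ) || φ) -> (φ -> ψ)) = 0 -> 2/3 = 1
φ || φ = 2/3 || 2/3 = 2/3
ψ || (φ || φ) = 0 || 2/3 = 2/3
φ || φ = 2/3 || 2/3 = 2/3
φ <-> φ = 2/3 <-> 2/3 = 1
(φ <-> φ) -> φ = 1 -> 2/3 = 2/3
(φ || φ) -> ((φ <-> φ) -> φ) = 2/3 -> 2/3 = 1
(ψ || (φ || φ)) || ((φ || φ) -> ((φ <-> φ) -> φ)) = 2/3 || 1 = 1
(!!ψ -> (((φ <-> ψ) || φ) -> (φ -> ψ))) <-> ((ψ || (φ || φ)) || ((φ || φ) -> ((φ <-> φ) -> φ))) = 1 <-> 1 = 1
(((!φ || !(ψ -> ψ)) -> (!!φ <-> !(ψ <-> ψ))) <-> !((φ -> (ψ || ψ)) || (!(ψ || φ) <-> (ψ || ψ)))) <-> ((!!ψ -> (((φ <-> ψ) || φ) -> (φ -> ψ))) <-> ((ψ || (φ || φ)) || ((φ || φ) -> ((φ <-> φ) -> φ)))) = 1/3 <-> 1 = 1/3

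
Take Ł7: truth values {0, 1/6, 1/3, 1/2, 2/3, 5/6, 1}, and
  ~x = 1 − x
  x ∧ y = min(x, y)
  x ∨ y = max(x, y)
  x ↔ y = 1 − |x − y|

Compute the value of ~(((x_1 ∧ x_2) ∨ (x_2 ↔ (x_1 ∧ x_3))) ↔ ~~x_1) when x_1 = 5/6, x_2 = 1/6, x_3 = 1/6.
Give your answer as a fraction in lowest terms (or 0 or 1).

x_1 ∧ x_2 = 5/6 ∧ 1/6 = 1/6
x_1 ∧ x_3 = 5/6 ∧ 1/6 = 1/6
x_2 ↔ (x_1 ∧ x_3) = 1/6 ↔ 1/6 = 1
(x_1 ∧ x_2) ∨ (x_2 ↔ (x_1 ∧ x_3)) = 1/6 ∨ 1 = 1
~x_1 = ~5/6 = 1/6
~~x_1 = ~1/6 = 5/6
((x_1 ∧ x_2) ∨ (x_2 ↔ (x_1 ∧ x_3))) ↔ ~~x_1 = 1 ↔ 5/6 = 5/6
~(((x_1 ∧ x_2) ∨ (x_2 ↔ (x_1 ∧ x_3))) ↔ ~~x_1) = ~5/6 = 1/6

1/6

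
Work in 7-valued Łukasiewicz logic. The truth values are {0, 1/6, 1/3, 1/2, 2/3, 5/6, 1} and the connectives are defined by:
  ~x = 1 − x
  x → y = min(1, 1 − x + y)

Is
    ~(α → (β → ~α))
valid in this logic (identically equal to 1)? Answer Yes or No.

Counterexample: take α = 0, β = 0.
~α = ~0 = 1
β → ~α = 0 → 1 = 1
α → (β → ~α) = 0 → 1 = 1
~(α → (β → ~α)) = ~1 = 0
This gives 0 ≠ 1.

No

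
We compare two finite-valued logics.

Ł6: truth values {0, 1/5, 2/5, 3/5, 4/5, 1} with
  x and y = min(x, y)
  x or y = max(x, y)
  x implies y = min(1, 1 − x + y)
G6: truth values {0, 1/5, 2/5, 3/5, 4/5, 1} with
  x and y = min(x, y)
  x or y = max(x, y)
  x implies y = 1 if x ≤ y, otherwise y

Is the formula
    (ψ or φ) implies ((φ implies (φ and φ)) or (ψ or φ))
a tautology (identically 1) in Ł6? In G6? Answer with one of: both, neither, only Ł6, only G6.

both

In Ł6: every assignment gives 1 — tautology.
In G6: every assignment gives 1 — tautology.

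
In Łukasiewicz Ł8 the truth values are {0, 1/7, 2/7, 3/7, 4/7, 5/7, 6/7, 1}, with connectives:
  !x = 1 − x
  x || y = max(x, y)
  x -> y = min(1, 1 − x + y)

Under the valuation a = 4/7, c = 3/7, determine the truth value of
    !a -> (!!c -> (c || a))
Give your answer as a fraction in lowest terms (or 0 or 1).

!a = !4/7 = 3/7
!c = !3/7 = 4/7
!!c = !4/7 = 3/7
c || a = 3/7 || 4/7 = 4/7
!!c -> (c || a) = 3/7 -> 4/7 = 1
!a -> (!!c -> (c || a)) = 3/7 -> 1 = 1

1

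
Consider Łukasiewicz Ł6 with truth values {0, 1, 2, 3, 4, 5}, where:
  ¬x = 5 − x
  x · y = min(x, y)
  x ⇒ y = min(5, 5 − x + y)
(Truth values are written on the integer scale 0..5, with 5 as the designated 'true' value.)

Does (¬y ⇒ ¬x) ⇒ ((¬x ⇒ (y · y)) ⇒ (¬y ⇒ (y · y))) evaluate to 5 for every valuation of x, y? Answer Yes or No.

At x = 1, y = 3, for instance:
¬y = ¬3 = 2
¬x = ¬1 = 4
¬y ⇒ ¬x = 2 ⇒ 4 = 5
y · y = 3 · 3 = 3
¬x ⇒ (y · y) = 4 ⇒ 3 = 4
¬y ⇒ (y · y) = 2 ⇒ 3 = 5
(¬x ⇒ (y · y)) ⇒ (¬y ⇒ (y · y)) = 4 ⇒ 5 = 5
(¬y ⇒ ¬x) ⇒ ((¬x ⇒ (y · y)) ⇒ (¬y ⇒ (y · y))) = 5 ⇒ 5 = 5
and checking the remaining 35 assignments likewise gives ≥ 5 in every case.

Yes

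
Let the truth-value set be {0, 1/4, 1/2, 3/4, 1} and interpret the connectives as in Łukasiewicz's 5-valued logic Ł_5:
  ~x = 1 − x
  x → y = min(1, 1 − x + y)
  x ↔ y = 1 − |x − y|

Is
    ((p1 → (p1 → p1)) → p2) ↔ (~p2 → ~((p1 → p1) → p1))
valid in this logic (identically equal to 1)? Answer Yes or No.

Counterexample: take p1 = 0, p2 = 0.
p1 → p1 = 0 → 0 = 1
p1 → (p1 → p1) = 0 → 1 = 1
(p1 → (p1 → p1)) → p2 = 1 → 0 = 0
~p2 = ~0 = 1
p1 → p1 = 0 → 0 = 1
(p1 → p1) → p1 = 1 → 0 = 0
~((p1 → p1) → p1) = ~0 = 1
~p2 → ~((p1 → p1) → p1) = 1 → 1 = 1
((p1 → (p1 → p1)) → p2) ↔ (~p2 → ~((p1 → p1) → p1)) = 0 ↔ 1 = 0
This gives 0 ≠ 1.

No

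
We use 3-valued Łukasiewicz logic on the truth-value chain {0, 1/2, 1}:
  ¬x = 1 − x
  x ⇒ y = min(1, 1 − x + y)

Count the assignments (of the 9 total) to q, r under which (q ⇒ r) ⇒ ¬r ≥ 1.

q = 0, r = 0 ↦ 1  ≥
q = 0, r = 1/2 ↦ 1/2  <
q = 0, r = 1 ↦ 0  <
q = 1/2, r = 0 ↦ 1  ≥
q = 1/2, r = 1/2 ↦ 1/2  <
q = 1/2, r = 1 ↦ 0  <
q = 1, r = 0 ↦ 1  ≥
q = 1, r = 1/2 ↦ 1  ≥
q = 1, r = 1 ↦ 0  <
So 4 of the 9 assignments meet the threshold.

4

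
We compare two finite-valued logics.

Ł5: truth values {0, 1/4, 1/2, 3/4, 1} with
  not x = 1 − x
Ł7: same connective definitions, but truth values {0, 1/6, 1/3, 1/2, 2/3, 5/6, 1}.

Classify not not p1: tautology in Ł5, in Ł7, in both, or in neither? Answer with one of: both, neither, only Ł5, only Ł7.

neither

In Ł5: at p1 = 0 the value is 0 — not a tautology.
In Ł7: at p1 = 0 the value is 0 — not a tautology.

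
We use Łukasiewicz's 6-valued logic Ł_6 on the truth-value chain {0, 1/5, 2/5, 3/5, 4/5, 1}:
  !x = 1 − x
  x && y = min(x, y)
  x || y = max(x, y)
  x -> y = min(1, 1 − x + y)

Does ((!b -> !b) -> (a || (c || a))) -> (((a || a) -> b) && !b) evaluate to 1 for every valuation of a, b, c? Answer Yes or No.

Counterexample: take a = 0, b = 1/5, c = 1.
!b = !1/5 = 4/5
!b = !1/5 = 4/5
!b -> !b = 4/5 -> 4/5 = 1
c || a = 1 || 0 = 1
a || (c || a) = 0 || 1 = 1
(!b -> !b) -> (a || (c || a)) = 1 -> 1 = 1
a || a = 0 || 0 = 0
(a || a) -> b = 0 -> 1/5 = 1
!b = !1/5 = 4/5
((a || a) -> b) && !b = 1 && 4/5 = 4/5
((!b -> !b) -> (a || (c || a))) -> (((a || a) -> b) && !b) = 1 -> 4/5 = 4/5
This gives 4/5 ≠ 1.

No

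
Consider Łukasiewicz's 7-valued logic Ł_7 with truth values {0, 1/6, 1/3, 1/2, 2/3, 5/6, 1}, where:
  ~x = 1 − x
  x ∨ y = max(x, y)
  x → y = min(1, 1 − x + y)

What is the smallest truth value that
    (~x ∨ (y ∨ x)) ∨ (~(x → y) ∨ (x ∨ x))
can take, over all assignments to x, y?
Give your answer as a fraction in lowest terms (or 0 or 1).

1/2

Take x = 1/2, y = 0:
~x = ~1/2 = 1/2
y ∨ x = 0 ∨ 1/2 = 1/2
~x ∨ (y ∨ x) = 1/2 ∨ 1/2 = 1/2
x → y = 1/2 → 0 = 1/2
~(x → y) = ~1/2 = 1/2
x ∨ x = 1/2 ∨ 1/2 = 1/2
~(x → y) ∨ (x ∨ x) = 1/2 ∨ 1/2 = 1/2
(~x ∨ (y ∨ x)) ∨ (~(x → y) ∨ (x ∨ x)) = 1/2 ∨ 1/2 = 1/2
No assignment yields a value below 1/2, so this is the minimum.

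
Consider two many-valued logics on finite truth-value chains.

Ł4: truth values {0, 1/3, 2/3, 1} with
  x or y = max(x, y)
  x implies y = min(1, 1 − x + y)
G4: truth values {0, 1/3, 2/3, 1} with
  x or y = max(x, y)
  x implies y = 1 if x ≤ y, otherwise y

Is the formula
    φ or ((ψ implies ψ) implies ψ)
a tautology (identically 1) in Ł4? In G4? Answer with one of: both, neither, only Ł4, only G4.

neither

In Ł4: at φ = 0, ψ = 0 the value is 0 — not a tautology.
In G4: at φ = 0, ψ = 0 the value is 0 — not a tautology.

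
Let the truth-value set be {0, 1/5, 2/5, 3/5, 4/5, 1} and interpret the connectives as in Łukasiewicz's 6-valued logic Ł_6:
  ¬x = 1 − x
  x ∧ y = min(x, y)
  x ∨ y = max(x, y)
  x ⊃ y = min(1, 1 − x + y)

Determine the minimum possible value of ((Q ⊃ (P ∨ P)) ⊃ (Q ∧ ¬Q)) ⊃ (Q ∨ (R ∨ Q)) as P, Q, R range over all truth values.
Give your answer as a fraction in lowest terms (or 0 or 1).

3/5

Take P = 0, Q = 2/5, R = 0:
P ∨ P = 0 ∨ 0 = 0
Q ⊃ (P ∨ P) = 2/5 ⊃ 0 = 3/5
¬Q = ¬2/5 = 3/5
Q ∧ ¬Q = 2/5 ∧ 3/5 = 2/5
(Q ⊃ (P ∨ P)) ⊃ (Q ∧ ¬Q) = 3/5 ⊃ 2/5 = 4/5
R ∨ Q = 0 ∨ 2/5 = 2/5
Q ∨ (R ∨ Q) = 2/5 ∨ 2/5 = 2/5
((Q ⊃ (P ∨ P)) ⊃ (Q ∧ ¬Q)) ⊃ (Q ∨ (R ∨ Q)) = 4/5 ⊃ 2/5 = 3/5
No assignment yields a value below 3/5, so this is the minimum.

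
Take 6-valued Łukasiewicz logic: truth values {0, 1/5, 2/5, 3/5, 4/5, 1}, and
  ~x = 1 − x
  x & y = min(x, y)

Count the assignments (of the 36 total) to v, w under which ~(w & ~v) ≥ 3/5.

27

value 1: 11 assignments (counts)
value 4/5: 9 assignments (counts)
value 3/5: 7 assignments (counts)
value 2/5: 5 assignments
value 1/5: 3 assignments
value 0: 1 assignment
So 27 of the 36 assignments meet the threshold.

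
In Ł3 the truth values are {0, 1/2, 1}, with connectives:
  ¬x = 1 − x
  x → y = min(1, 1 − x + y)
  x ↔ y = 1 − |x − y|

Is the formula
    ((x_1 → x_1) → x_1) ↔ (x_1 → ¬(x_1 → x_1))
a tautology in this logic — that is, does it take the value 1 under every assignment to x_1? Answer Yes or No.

No

Counterexample: take x_1 = 0.
x_1 → x_1 = 0 → 0 = 1
(x_1 → x_1) → x_1 = 1 → 0 = 0
x_1 → x_1 = 0 → 0 = 1
¬(x_1 → x_1) = ¬1 = 0
x_1 → ¬(x_1 → x_1) = 0 → 0 = 1
((x_1 → x_1) → x_1) ↔ (x_1 → ¬(x_1 → x_1)) = 0 ↔ 1 = 0
This gives 0 ≠ 1.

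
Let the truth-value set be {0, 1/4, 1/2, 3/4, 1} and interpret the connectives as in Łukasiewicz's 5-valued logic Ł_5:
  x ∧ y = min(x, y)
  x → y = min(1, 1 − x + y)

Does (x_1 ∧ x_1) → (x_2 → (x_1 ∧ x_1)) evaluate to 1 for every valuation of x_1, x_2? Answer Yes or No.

Yes

At x_1 = 1/2, x_2 = 1/4, for instance:
x_1 ∧ x_1 = 1/2 ∧ 1/2 = 1/2
x_2 → (x_1 ∧ x_1) = 1/4 → 1/2 = 1
(x_1 ∧ x_1) → (x_2 → (x_1 ∧ x_1)) = 1/2 → 1 = 1
and checking the remaining 24 assignments likewise gives ≥ 1 in every case.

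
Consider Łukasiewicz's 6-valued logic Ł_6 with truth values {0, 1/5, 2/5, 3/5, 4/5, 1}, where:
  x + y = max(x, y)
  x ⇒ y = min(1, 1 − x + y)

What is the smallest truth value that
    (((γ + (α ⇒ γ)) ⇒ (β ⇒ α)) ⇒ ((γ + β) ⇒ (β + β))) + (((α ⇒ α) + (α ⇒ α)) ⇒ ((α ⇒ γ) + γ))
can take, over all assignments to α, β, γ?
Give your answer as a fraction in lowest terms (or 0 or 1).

Take α = 4/5, β = 0, γ = 2/5:
α ⇒ γ = 4/5 ⇒ 2/5 = 3/5
γ + (α ⇒ γ) = 2/5 + 3/5 = 3/5
β ⇒ α = 0 ⇒ 4/5 = 1
(γ + (α ⇒ γ)) ⇒ (β ⇒ α) = 3/5 ⇒ 1 = 1
γ + β = 2/5 + 0 = 2/5
β + β = 0 + 0 = 0
(γ + β) ⇒ (β + β) = 2/5 ⇒ 0 = 3/5
((γ + (α ⇒ γ)) ⇒ (β ⇒ α)) ⇒ ((γ + β) ⇒ (β + β)) = 1 ⇒ 3/5 = 3/5
α ⇒ α = 4/5 ⇒ 4/5 = 1
α ⇒ α = 4/5 ⇒ 4/5 = 1
(α ⇒ α) + (α ⇒ α) = 1 + 1 = 1
α ⇒ γ = 4/5 ⇒ 2/5 = 3/5
(α ⇒ γ) + γ = 3/5 + 2/5 = 3/5
((α ⇒ α) + (α ⇒ α)) ⇒ ((α ⇒ γ) + γ) = 1 ⇒ 3/5 = 3/5
(((γ + (α ⇒ γ)) ⇒ (β ⇒ α)) ⇒ ((γ + β) ⇒ (β + β))) + (((α ⇒ α) + (α ⇒ α)) ⇒ ((α ⇒ γ) + γ)) = 3/5 + 3/5 = 3/5
No assignment yields a value below 3/5, so this is the minimum.

3/5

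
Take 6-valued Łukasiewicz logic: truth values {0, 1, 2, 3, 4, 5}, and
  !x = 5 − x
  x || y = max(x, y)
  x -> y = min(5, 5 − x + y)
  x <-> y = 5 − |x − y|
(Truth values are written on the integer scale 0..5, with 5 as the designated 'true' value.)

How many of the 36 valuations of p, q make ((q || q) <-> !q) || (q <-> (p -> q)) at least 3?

value 5: 11 assignments (counts)
value 4: 17 assignments (counts)
value 3: 2 assignments (counts)
value 2: 4 assignments
value 1: 1 assignment
value 0: 1 assignment
So 30 of the 36 assignments meet the threshold.

30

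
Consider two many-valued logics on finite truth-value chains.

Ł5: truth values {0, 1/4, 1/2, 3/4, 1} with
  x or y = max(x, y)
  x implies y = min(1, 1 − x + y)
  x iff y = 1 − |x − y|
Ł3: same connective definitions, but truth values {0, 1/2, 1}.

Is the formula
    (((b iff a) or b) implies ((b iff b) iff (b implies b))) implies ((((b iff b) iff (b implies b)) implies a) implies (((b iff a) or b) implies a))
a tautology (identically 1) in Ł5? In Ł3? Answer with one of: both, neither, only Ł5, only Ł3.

both

In Ł5: every assignment gives 1 — tautology.
In Ł3: every assignment gives 1 — tautology.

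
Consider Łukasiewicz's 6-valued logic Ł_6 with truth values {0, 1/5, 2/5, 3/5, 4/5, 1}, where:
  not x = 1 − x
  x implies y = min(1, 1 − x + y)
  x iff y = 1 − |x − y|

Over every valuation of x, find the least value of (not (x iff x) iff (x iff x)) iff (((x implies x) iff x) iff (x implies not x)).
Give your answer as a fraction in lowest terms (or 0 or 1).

Take x = 3/5:
x iff x = 3/5 iff 3/5 = 1
not (x iff x) = not 1 = 0
x iff x = 3/5 iff 3/5 = 1
not (x iff x) iff (x iff x) = 0 iff 1 = 0
x implies x = 3/5 implies 3/5 = 1
(x implies x) iff x = 1 iff 3/5 = 3/5
not x = not 3/5 = 2/5
x implies not x = 3/5 implies 2/5 = 4/5
((x implies x) iff x) iff (x implies not x) = 3/5 iff 4/5 = 4/5
(not (x iff x) iff (x iff x)) iff (((x implies x) iff x) iff (x implies not x)) = 0 iff 4/5 = 1/5
No assignment yields a value below 1/5, so this is the minimum.

1/5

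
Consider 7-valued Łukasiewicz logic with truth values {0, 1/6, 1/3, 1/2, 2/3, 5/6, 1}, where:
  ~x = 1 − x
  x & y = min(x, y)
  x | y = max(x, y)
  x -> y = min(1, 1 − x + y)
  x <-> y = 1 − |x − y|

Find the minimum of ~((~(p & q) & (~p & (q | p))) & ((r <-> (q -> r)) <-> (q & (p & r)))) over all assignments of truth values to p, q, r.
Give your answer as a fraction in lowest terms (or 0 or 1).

Take p = 1/3, q = 2/3, r = 1/3:
p & q = 1/3 & 2/3 = 1/3
~(p & q) = ~1/3 = 2/3
~p = ~1/3 = 2/3
q | p = 2/3 | 1/3 = 2/3
~p & (q | p) = 2/3 & 2/3 = 2/3
~(p & q) & (~p & (q | p)) = 2/3 & 2/3 = 2/3
q -> r = 2/3 -> 1/3 = 2/3
r <-> (q -> r) = 1/3 <-> 2/3 = 2/3
p & r = 1/3 & 1/3 = 1/3
q & (p & r) = 2/3 & 1/3 = 1/3
(r <-> (q -> r)) <-> (q & (p & r)) = 2/3 <-> 1/3 = 2/3
(~(p & q) & (~p & (q | p))) & ((r <-> (q -> r)) <-> (q & (p & r))) = 2/3 & 2/3 = 2/3
~((~(p & q) & (~p & (q | p))) & ((r <-> (q -> r)) <-> (q & (p & r)))) = ~2/3 = 1/3
No assignment yields a value below 1/3, so this is the minimum.

1/3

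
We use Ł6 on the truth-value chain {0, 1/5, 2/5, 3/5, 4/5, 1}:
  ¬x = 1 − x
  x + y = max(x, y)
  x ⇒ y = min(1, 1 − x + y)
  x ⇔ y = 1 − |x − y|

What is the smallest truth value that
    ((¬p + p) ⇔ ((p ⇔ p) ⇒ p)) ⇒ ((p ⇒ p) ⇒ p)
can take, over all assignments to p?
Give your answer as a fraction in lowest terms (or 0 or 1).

3/5

Take p = 2/5:
¬p = ¬2/5 = 3/5
¬p + p = 3/5 + 2/5 = 3/5
p ⇔ p = 2/5 ⇔ 2/5 = 1
(p ⇔ p) ⇒ p = 1 ⇒ 2/5 = 2/5
(¬p + p) ⇔ ((p ⇔ p) ⇒ p) = 3/5 ⇔ 2/5 = 4/5
p ⇒ p = 2/5 ⇒ 2/5 = 1
(p ⇒ p) ⇒ p = 1 ⇒ 2/5 = 2/5
((¬p + p) ⇔ ((p ⇔ p) ⇒ p)) ⇒ ((p ⇒ p) ⇒ p) = 4/5 ⇒ 2/5 = 3/5
No assignment yields a value below 3/5, so this is the minimum.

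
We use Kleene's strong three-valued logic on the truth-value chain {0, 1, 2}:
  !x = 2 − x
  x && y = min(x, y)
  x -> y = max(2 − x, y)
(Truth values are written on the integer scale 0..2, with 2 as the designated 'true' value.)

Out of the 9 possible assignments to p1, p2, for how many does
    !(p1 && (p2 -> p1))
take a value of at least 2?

3

p1 = 0, p2 = 0 ↦ 2  ≥
p1 = 0, p2 = 1 ↦ 2  ≥
p1 = 0, p2 = 2 ↦ 2  ≥
p1 = 1, p2 = 0 ↦ 1  <
p1 = 1, p2 = 1 ↦ 1  <
p1 = 1, p2 = 2 ↦ 1  <
p1 = 2, p2 = 0 ↦ 0  <
p1 = 2, p2 = 1 ↦ 0  <
p1 = 2, p2 = 2 ↦ 0  <
So 3 of the 9 assignments meet the threshold.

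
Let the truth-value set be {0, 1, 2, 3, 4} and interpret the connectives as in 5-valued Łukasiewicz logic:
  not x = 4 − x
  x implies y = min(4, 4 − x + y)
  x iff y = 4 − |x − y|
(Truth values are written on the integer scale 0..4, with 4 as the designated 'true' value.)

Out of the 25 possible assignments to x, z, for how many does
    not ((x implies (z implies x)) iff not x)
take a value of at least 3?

10

value 4: 5 assignments (counts)
value 3: 5 assignments (counts)
value 2: 5 assignments
value 1: 5 assignments
value 0: 5 assignments
So 10 of the 25 assignments meet the threshold.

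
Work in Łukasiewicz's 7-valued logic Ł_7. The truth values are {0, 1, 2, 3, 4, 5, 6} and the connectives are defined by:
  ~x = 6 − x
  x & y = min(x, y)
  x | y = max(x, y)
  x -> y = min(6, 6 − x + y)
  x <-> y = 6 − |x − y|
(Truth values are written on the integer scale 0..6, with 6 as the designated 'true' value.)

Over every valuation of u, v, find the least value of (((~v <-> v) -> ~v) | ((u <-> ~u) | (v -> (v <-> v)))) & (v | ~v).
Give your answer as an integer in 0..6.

Take u = 0, v = 3:
~v = ~3 = 3
~v <-> v = 3 <-> 3 = 6
~v = ~3 = 3
(~v <-> v) -> ~v = 6 -> 3 = 3
~u = ~0 = 6
u <-> ~u = 0 <-> 6 = 0
v <-> v = 3 <-> 3 = 6
v -> (v <-> v) = 3 -> 6 = 6
(u <-> ~u) | (v -> (v <-> v)) = 0 | 6 = 6
((~v <-> v) -> ~v) | ((u <-> ~u) | (v -> (v <-> v))) = 3 | 6 = 6
~v = ~3 = 3
v | ~v = 3 | 3 = 3
(((~v <-> v) -> ~v) | ((u <-> ~u) | (v -> (v <-> v)))) & (v | ~v) = 6 & 3 = 3
No assignment yields a value below 3, so this is the minimum.

3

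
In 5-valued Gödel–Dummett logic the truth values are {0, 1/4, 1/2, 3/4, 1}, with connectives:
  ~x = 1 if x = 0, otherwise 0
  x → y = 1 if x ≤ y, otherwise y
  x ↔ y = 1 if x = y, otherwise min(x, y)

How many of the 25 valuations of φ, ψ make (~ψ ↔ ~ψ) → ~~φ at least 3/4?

value 1: 20 assignments (counts)
value 0: 5 assignments
So 20 of the 25 assignments meet the threshold.

20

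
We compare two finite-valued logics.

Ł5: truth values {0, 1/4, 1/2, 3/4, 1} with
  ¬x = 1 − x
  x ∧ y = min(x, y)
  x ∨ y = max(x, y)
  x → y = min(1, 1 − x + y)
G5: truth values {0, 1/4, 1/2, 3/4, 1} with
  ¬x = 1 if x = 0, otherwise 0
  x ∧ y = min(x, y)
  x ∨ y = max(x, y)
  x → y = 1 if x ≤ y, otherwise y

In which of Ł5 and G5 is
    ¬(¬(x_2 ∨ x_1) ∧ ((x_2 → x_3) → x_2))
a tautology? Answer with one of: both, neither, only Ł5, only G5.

In Ł5: at x_1 = 0, x_2 = 1/4, x_3 = 0 the value is 1/2 — not a tautology.
In G5: every assignment gives 1 — tautology.

only G5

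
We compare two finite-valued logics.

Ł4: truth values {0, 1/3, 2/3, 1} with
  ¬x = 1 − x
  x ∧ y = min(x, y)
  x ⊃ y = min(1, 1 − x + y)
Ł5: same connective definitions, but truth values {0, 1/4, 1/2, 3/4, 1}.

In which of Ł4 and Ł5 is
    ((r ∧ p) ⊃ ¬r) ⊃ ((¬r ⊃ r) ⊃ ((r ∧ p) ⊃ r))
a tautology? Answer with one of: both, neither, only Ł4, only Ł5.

In Ł4: every assignment gives 1 — tautology.
In Ł5: every assignment gives 1 — tautology.

both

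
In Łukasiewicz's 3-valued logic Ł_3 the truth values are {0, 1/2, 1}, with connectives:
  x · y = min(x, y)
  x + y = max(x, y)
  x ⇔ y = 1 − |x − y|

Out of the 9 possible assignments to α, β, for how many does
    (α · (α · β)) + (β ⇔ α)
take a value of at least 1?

3

α = 0, β = 0 ↦ 1  ≥
α = 0, β = 1/2 ↦ 1/2  <
α = 0, β = 1 ↦ 0  <
α = 1/2, β = 0 ↦ 1/2  <
α = 1/2, β = 1/2 ↦ 1  ≥
α = 1/2, β = 1 ↦ 1/2  <
α = 1, β = 0 ↦ 0  <
α = 1, β = 1/2 ↦ 1/2  <
α = 1, β = 1 ↦ 1  ≥
So 3 of the 9 assignments meet the threshold.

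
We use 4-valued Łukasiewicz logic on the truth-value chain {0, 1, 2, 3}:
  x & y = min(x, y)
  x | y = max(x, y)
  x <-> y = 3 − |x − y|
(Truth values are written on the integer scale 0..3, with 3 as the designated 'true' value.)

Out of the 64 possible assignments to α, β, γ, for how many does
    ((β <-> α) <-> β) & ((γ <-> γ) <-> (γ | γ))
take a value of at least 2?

value 3: 5 assignments (counts)
value 2: 17 assignments (counts)
value 1: 20 assignments
value 0: 22 assignments
So 22 of the 64 assignments meet the threshold.

22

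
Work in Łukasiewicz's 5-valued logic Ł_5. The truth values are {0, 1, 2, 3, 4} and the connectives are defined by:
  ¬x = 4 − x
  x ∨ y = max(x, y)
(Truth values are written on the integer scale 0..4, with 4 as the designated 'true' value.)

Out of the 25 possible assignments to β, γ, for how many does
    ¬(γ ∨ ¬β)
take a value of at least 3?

4

value 4: 1 assignment (counts)
value 3: 3 assignments (counts)
value 2: 5 assignments
value 1: 7 assignments
value 0: 9 assignments
So 4 of the 25 assignments meet the threshold.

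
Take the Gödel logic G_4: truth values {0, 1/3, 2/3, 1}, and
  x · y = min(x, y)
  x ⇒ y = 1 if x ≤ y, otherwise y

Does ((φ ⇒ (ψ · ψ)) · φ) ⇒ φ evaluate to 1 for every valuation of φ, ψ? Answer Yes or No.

Yes

φ = 0, ψ = 0 ↦ 1
φ = 0, ψ = 1/3 ↦ 1
φ = 0, ψ = 2/3 ↦ 1
φ = 0, ψ = 1 ↦ 1
φ = 1/3, ψ = 0 ↦ 1
φ = 1/3, ψ = 1/3 ↦ 1
φ = 1/3, ψ = 2/3 ↦ 1
φ = 1/3, ψ = 1 ↦ 1
φ = 2/3, ψ = 0 ↦ 1
φ = 2/3, ψ = 1/3 ↦ 1
φ = 2/3, ψ = 2/3 ↦ 1
φ = 2/3, ψ = 1 ↦ 1
φ = 1, ψ = 0 ↦ 1
φ = 1, ψ = 1/3 ↦ 1
φ = 1, ψ = 2/3 ↦ 1
φ = 1, ψ = 1 ↦ 1
Every assignment gives a value ≥ 1.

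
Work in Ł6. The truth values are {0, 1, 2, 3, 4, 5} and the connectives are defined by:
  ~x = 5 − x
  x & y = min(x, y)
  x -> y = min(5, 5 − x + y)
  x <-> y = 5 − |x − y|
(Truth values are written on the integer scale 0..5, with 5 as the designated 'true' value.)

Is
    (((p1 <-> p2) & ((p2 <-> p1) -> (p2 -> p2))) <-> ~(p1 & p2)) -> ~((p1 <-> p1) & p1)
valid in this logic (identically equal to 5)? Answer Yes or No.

No

Counterexample: take p1 = 1, p2 = 2.
p1 <-> p2 = 1 <-> 2 = 4
p2 <-> p1 = 2 <-> 1 = 4
p2 -> p2 = 2 -> 2 = 5
(p2 <-> p1) -> (p2 -> p2) = 4 -> 5 = 5
(p1 <-> p2) & ((p2 <-> p1) -> (p2 -> p2)) = 4 & 5 = 4
p1 & p2 = 1 & 2 = 1
~(p1 & p2) = ~1 = 4
((p1 <-> p2) & ((p2 <-> p1) -> (p2 -> p2))) <-> ~(p1 & p2) = 4 <-> 4 = 5
p1 <-> p1 = 1 <-> 1 = 5
(p1 <-> p1) & p1 = 5 & 1 = 1
~((p1 <-> p1) & p1) = ~1 = 4
(((p1 <-> p2) & ((p2 <-> p1) -> (p2 -> p2))) <-> ~(p1 & p2)) -> ~((p1 <-> p1) & p1) = 5 -> 4 = 4
This gives 4 ≠ 5.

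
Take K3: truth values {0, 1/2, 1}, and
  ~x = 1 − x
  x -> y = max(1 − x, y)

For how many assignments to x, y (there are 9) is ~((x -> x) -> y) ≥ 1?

2

x = 0, y = 0 ↦ 1  ≥
x = 0, y = 1/2 ↦ 1/2  <
x = 0, y = 1 ↦ 0  <
x = 1/2, y = 0 ↦ 1/2  <
x = 1/2, y = 1/2 ↦ 1/2  <
x = 1/2, y = 1 ↦ 0  <
x = 1, y = 0 ↦ 1  ≥
x = 1, y = 1/2 ↦ 1/2  <
x = 1, y = 1 ↦ 0  <
So 2 of the 9 assignments meet the threshold.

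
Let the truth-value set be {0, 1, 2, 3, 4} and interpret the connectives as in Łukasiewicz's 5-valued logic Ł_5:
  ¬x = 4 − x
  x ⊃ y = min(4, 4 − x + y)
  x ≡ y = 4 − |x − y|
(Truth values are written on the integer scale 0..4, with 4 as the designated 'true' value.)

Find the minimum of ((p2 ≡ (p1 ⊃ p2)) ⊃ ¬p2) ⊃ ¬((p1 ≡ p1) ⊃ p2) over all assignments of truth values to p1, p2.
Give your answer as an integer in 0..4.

2

Take p1 = 0, p2 = 2:
p1 ⊃ p2 = 0 ⊃ 2 = 4
p2 ≡ (p1 ⊃ p2) = 2 ≡ 4 = 2
¬p2 = ¬2 = 2
(p2 ≡ (p1 ⊃ p2)) ⊃ ¬p2 = 2 ⊃ 2 = 4
p1 ≡ p1 = 0 ≡ 0 = 4
(p1 ≡ p1) ⊃ p2 = 4 ⊃ 2 = 2
¬((p1 ≡ p1) ⊃ p2) = ¬2 = 2
((p2 ≡ (p1 ⊃ p2)) ⊃ ¬p2) ⊃ ¬((p1 ≡ p1) ⊃ p2) = 4 ⊃ 2 = 2
No assignment yields a value below 2, so this is the minimum.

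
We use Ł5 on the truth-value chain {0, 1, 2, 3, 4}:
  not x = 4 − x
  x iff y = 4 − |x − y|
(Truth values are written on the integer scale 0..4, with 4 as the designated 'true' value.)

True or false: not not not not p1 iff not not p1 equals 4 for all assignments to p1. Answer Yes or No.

p1 = 0 ↦ 4
p1 = 1 ↦ 4
p1 = 2 ↦ 4
p1 = 3 ↦ 4
p1 = 4 ↦ 4
Every assignment gives a value ≥ 4.

Yes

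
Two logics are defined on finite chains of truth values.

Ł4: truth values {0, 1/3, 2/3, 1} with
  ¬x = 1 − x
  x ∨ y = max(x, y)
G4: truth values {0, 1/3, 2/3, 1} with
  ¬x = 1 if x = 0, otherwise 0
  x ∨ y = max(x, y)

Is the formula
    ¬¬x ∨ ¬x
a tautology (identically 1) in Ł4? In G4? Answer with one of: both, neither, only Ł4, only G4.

only G4

In Ł4: at x = 1/3 the value is 2/3 — not a tautology.
In G4: every assignment gives 1 — tautology.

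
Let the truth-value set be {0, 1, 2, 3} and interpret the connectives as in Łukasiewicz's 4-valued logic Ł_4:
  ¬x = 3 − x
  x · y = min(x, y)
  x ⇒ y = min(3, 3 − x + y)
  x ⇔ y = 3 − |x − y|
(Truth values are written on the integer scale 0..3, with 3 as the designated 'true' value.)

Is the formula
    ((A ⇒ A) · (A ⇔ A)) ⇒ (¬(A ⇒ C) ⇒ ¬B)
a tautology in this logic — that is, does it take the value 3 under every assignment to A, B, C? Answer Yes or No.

Counterexample: take A = 1, B = 3, C = 0.
A ⇒ A = 1 ⇒ 1 = 3
A ⇔ A = 1 ⇔ 1 = 3
(A ⇒ A) · (A ⇔ A) = 3 · 3 = 3
A ⇒ C = 1 ⇒ 0 = 2
¬(A ⇒ C) = ¬2 = 1
¬B = ¬3 = 0
¬(A ⇒ C) ⇒ ¬B = 1 ⇒ 0 = 2
((A ⇒ A) · (A ⇔ A)) ⇒ (¬(A ⇒ C) ⇒ ¬B) = 3 ⇒ 2 = 2
This gives 2 ≠ 3.

No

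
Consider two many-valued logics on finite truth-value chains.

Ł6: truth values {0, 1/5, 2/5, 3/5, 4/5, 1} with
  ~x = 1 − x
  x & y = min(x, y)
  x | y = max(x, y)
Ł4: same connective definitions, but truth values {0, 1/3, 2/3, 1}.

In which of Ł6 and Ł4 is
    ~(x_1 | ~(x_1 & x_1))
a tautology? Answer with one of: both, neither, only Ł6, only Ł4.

neither

In Ł6: at x_1 = 0 the value is 0 — not a tautology.
In Ł4: at x_1 = 0 the value is 0 — not a tautology.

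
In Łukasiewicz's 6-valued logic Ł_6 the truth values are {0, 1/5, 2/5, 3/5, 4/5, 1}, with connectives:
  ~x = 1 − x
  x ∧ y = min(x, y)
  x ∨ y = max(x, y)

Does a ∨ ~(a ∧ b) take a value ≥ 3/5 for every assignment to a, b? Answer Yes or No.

Yes

At a = 4/5, b = 4/5, for instance:
a ∧ b = 4/5 ∧ 4/5 = 4/5
~(a ∧ b) = ~4/5 = 1/5
a ∨ ~(a ∧ b) = 4/5 ∨ 1/5 = 4/5
and checking the remaining 35 assignments likewise gives ≥ 3/5 in every case.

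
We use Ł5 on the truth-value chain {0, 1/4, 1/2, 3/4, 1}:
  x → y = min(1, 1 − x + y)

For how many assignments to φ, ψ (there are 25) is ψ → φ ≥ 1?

15

value 1: 15 assignments (counts)
value 3/4: 4 assignments
value 1/2: 3 assignments
value 1/4: 2 assignments
value 0: 1 assignment
So 15 of the 25 assignments meet the threshold.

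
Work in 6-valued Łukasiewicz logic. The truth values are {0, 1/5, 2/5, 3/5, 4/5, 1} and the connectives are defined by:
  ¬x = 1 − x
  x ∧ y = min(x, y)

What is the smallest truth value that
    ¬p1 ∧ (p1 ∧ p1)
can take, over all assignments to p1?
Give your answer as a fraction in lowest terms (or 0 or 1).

0

Take p1 = 0:
¬p1 = ¬0 = 1
p1 ∧ p1 = 0 ∧ 0 = 0
¬p1 ∧ (p1 ∧ p1) = 1 ∧ 0 = 0
No assignment yields a value below 0, so this is the minimum.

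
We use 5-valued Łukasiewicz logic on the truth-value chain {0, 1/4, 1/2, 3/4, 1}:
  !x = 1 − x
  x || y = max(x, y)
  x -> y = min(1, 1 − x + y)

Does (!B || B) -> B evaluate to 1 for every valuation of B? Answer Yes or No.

No

Counterexample: take B = 0.
!B = !0 = 1
!B || B = 1 || 0 = 1
(!B || B) -> B = 1 -> 0 = 0
This gives 0 ≠ 1.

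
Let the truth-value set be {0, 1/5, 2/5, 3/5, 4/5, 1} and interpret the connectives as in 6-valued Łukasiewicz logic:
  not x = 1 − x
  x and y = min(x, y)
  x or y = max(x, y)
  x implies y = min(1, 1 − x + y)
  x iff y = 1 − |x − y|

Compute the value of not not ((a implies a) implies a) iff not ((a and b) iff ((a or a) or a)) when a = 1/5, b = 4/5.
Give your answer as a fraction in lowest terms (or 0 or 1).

a implies a = 1/5 implies 1/5 = 1
(a implies a) implies a = 1 implies 1/5 = 1/5
not ((a implies a) implies a) = not 1/5 = 4/5
not not ((a implies a) implies a) = not 4/5 = 1/5
a and b = 1/5 and 4/5 = 1/5
a or a = 1/5 or 1/5 = 1/5
(a or a) or a = 1/5 or 1/5 = 1/5
(a and b) iff ((a or a) or a) = 1/5 iff 1/5 = 1
not ((a and b) iff ((a or a) or a)) = not 1 = 0
not not ((a implies a) implies a) iff not ((a and b) iff ((a or a) or a)) = 1/5 iff 0 = 4/5

4/5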